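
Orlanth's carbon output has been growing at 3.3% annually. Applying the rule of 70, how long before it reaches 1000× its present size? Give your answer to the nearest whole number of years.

One doubling takes 70/3.3 = 21.21 years.
Reaching 1000× takes log₂(1000) ≈ 9.97 doublings.
9.97 × 21.21 ≈ 211 years.

approximately 211 years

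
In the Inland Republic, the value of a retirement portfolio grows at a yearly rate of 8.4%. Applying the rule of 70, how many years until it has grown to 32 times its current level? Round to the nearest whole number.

One doubling takes 70/8.4 = 8.33 years.
32× is 5 doublings, so 5 × 8.33 ≈ 42 years.

roughly 42 years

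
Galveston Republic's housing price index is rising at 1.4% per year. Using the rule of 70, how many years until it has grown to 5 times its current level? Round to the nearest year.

Doubling time ≈ 70/1.4 = 50.00 years.
Reaching 5× takes log₂(5) ≈ 2.32 doublings.
2.32 × 50.00 ≈ 116 years.

roughly 116 years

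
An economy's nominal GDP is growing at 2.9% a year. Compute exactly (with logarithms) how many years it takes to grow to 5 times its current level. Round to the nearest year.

t = ln(5) / ln(1 + 0.029) = 1.6094 / 0.028587 ≈ 56.30.
≈ 56 years.

56 years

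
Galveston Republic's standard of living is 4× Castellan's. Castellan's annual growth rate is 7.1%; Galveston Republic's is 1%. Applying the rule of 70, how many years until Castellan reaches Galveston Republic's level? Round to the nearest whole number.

What matters is the difference: 6.1 pp.
Rule of 70 on the gap: the ratio halves every 70/6.1 ≈ 11.48 years.
A 4× gap closes after 2 halvings: 2 × 11.48 ≈ 23 years.

roughly 23 years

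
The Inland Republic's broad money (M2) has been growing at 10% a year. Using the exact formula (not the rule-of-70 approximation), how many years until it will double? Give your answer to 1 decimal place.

t = ln(2) / ln(1 + 0.1) = 0.6931 / 0.095310 ≈ 7.27.

7.3 years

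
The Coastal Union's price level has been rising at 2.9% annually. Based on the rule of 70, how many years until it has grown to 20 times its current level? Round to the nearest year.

around 104 years

One doubling takes 70/2.9 = 24.14 years.
20× is log₂ 20 ≈ 4.32 doublings, so ≈ 4.32 × 24.14 = 104 years.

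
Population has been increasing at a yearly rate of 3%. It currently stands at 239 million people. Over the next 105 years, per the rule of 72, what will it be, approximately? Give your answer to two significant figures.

approximately 5000 million people

Doubling time ≈ 72/3 = 24.00 years.
105 years is 105/24.00 ≈ 4.38 doublings, a factor of 2^4.38 ≈ 20.82.
239 × 20.82 ≈ 5000 million people.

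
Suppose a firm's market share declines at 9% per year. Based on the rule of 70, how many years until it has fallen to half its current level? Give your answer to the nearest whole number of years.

≈ 8 years

Halving time ≈ 70 / 9 = 7.78 → 8 years.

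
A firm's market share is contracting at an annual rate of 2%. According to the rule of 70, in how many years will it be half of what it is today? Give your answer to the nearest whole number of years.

around 35 years

The rule works in reverse for decay: 70/2 ≈ 35.00 years to halve.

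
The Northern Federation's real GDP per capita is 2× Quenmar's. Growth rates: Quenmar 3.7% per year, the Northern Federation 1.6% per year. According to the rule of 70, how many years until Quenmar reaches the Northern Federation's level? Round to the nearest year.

Quenmar gains on the Northern Federation at 3.7% − 1.6% = 2.1 points a year.
At that relative rate the gap halves every 70/2.1 ≈ 33.33 years.
A 2× gap closes after 1 halving: 1 × 33.33 ≈ 33 years.

roughly 33 years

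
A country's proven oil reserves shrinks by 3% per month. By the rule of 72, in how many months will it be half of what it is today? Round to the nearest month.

Halving time ≈ 72 / 3 = 24.00 → 24 months.

about 24 months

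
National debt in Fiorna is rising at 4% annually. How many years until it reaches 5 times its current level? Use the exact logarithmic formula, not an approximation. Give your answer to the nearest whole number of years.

41 years

t = ln(5) / ln(1 + 0.04) = 1.6094 / 0.039221 ≈ 41.03.
≈ 41 years.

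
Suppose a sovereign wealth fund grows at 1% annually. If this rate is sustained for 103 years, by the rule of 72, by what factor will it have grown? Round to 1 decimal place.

Doubles every ≈ 72.00 years (72/1).
103 years is 1.43 doublings; 2^1.43 ≈ 2.7×.

roughly 2.7 times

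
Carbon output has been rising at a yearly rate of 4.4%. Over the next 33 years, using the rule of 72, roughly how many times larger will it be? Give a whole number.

Doubling time ≈ 72/4.4 = 16.36 years.
33/16.36 ≈ 2 doublings, so about 2^2 = 4×.

roughly 4 times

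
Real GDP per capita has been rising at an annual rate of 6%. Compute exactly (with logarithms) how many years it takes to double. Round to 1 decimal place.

11.9 years

t = ln(2) / ln(1 + 0.06) = 0.6931 / 0.058269 ≈ 11.89.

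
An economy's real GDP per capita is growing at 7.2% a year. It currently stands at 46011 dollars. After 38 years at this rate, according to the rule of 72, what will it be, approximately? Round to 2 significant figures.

Doubling time ≈ 72/7.2 = 10.00 years.
38 years is 38/10.00 ≈ 3.80 doublings, a factor of 2^3.80 ≈ 13.93.
46011 × 13.93 ≈ 640000 dollars.

roughly 640000 dollars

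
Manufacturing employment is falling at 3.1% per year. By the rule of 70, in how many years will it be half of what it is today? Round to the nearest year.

≈ 23 years

Halving time ≈ 70 / 3.1 = 22.58 → 23 years.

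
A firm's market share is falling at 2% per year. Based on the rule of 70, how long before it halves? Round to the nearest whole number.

roughly 35 years

The rule works in reverse for decay: 70/2 ≈ 35.00 years to halve.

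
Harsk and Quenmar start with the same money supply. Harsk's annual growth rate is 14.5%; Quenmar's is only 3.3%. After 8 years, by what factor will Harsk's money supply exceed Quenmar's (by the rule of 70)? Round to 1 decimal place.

Rate gap = 14.5% − 3.3% = 11.2 points.
The ratio doubles every 70/11.2 ≈ 6.25 years.
8/6.25 ≈ 1.28 doublings → ratio ≈ 2^1.28 ≈ 2.4.

≈ 2.4 times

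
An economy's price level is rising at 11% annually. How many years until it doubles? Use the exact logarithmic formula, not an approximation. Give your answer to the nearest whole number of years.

t = ln(2) / ln(1 + 0.11) = 0.6931 / 0.104360 ≈ 6.64.
≈ 7 years.

7 years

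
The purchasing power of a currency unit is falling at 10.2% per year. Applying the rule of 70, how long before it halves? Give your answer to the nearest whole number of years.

The rule works in reverse for decay: 70/10.2 ≈ 6.86 years to halve.

around 7 years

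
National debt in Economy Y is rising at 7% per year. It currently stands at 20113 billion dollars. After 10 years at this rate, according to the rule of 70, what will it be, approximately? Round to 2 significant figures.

Doubling time ≈ 70/7 = 10.00 years.
10 years is 10/10.00 ≈ 1.00 doublings, a factor of 2^1.00 ≈ 2.00.
20113 × 2.00 ≈ 40000 billion dollars.

≈ 40000 billion dollars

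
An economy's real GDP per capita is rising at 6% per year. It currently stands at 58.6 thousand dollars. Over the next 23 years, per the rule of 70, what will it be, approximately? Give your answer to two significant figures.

Doubling time ≈ 70/6 = 11.67 years.
23 years is 23/11.67 ≈ 1.97 doublings, a factor of 2^1.97 ≈ 3.92.
58.6 × 3.92 ≈ 230 thousand dollars.

about 230 thousand dollars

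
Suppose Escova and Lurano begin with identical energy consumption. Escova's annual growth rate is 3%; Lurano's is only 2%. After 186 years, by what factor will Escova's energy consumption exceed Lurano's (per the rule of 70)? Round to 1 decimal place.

about 6.3 times

Escova pulls ahead at 1 pp per year, so the ratio doubles every 70/1 ≈ 70.00 years.
In 186 years that's 2.66 doublings: 2^2.66 ≈ 6.3.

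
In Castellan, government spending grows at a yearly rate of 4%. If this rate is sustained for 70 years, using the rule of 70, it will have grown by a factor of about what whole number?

about 16 times

Doubling time ≈ 70/4 = 17.50 years.
70/17.50 ≈ 4 doublings, so about 2^4 = 16×.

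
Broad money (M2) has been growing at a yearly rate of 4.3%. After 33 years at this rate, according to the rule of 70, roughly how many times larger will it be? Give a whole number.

≈ 4 times

Doubling time ≈ 70/4.3 = 16.28 years.
33/16.28 ≈ 2 doublings, so about 2^2 = 4×.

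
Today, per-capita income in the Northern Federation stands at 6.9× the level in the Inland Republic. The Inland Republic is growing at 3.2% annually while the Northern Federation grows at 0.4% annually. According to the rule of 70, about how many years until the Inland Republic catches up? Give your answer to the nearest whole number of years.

What matters is the difference: 2.8 pp.
Rule of 70 on the gap: the ratio halves every 70/2.8 ≈ 25.00 years.
A 6.9× gap takes log₂(6.9) ≈ 2.79 halvings to close: 2.79 × 25.00 ≈ 70 years.

roughly 70 years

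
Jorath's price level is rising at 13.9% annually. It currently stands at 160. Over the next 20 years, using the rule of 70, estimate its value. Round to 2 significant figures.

Doubling time ≈ 70/13.9 = 5.04 years.
20 years is 20/5.04 ≈ 3.97 doublings, a factor of 2^3.97 ≈ 15.67.
160 × 15.67 ≈ 2500.

around 2500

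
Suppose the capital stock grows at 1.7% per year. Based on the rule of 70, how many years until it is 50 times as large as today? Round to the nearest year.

Doubling time ≈ 70/1.7 = 41.18 years.
50× is log₂ 50 ≈ 5.64 doublings, so ≈ 5.64 × 41.18 = 232 years.

about 232 years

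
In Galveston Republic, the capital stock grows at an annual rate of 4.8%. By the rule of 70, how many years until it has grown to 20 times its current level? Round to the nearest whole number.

At 4.8% it doubles every 70/4.8 ≈ 14.58 years.
Reaching 20× takes log₂(20) ≈ 4.32 doublings.
4.32 × 14.58 ≈ 63 years.

≈ 63 years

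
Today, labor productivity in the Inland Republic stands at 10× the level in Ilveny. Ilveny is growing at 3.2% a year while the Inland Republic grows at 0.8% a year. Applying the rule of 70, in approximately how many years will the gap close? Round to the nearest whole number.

≈ 97 years

What matters is the difference: 2.4 pp.
Rule of 70 on the gap: the ratio halves every 70/2.4 ≈ 29.17 years.
A 10× gap takes log₂(10) ≈ 3.32 halvings to close: 3.32 × 29.17 ≈ 97 years.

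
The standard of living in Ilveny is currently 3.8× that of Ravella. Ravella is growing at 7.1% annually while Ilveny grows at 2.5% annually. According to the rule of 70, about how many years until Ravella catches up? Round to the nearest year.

about 29 years

What matters is the difference: 4.6 pp.
Rule of 70 on the gap: the ratio halves every 70/4.6 ≈ 15.22 years.
A 3.8× gap takes log₂(3.8) ≈ 1.93 halvings to close: 1.93 × 15.22 ≈ 29 years.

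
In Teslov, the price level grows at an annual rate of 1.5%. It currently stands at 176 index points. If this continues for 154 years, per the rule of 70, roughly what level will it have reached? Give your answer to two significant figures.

about 1700 index points

It doubles every 70/1.5 ≈ 46.67 years, so 154 years is 3.30 doublings.
2^3.30 ≈ 9.85; 176 × 9.85 ≈ 1700 index points.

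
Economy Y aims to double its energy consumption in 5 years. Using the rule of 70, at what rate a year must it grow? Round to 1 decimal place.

≈ 14.0% a year

70 / 5 ≈ 14.00, so about 14.0% a year.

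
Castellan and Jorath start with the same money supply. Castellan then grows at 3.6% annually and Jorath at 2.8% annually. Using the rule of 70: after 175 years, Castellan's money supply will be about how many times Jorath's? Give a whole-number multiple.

Castellan pulls ahead at 0.8 pp per year, so the ratio doubles every 70/0.8 ≈ 87.50 years.
In 175 years that's 2.00 doublings: 2^2.00 ≈ 4.

about 4 times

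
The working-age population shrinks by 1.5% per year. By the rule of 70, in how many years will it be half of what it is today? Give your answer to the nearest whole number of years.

Falling at 1.5%, it halves about every 70/1.5 = 46.67 years.

roughly 47 years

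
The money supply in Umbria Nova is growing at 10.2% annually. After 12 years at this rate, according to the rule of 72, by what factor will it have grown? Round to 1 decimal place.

Doubles every ≈ 7.06 years (72/10.2).
12 years is 1.70 doublings; 2^1.70 ≈ 3.2×.

roughly 3.2 times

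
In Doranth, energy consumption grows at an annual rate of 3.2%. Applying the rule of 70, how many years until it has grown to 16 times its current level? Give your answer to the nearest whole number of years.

Doubling time ≈ 70/3.2 = 21.88 years.
16 = 2^4, so 4 doublings → 88 years.

about 88 years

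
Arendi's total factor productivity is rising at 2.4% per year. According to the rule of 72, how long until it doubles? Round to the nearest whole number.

72/2.4 ≈ 30.00, so it doubles roughly every 30 years.

approximately 30 years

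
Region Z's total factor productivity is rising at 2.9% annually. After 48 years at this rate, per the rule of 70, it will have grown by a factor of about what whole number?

Doubling time ≈ 70/2.9 = 24.14 years.
48/24.14 ≈ 2 doublings, so about 2^2 = 4×.

≈ 4 times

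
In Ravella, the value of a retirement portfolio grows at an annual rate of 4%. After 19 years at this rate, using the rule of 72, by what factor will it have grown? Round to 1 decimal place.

Doubles every ≈ 18.00 years (72/4).
19 years is 1.06 doublings; 2^1.06 ≈ 2.1×.

≈ 2.1 times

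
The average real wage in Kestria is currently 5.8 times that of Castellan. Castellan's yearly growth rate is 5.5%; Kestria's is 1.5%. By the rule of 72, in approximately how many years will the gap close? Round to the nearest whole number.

The growth-rate gap is 5.5% − 1.5% = 4 percentage points.
So the ratio between them halves every 72/4 ≈ 18.00 years.
A 5.8 times gap takes log₂(5.8) ≈ 2.54 halvings to close: 2.54 × 18.00 ≈ 46 years.

46 years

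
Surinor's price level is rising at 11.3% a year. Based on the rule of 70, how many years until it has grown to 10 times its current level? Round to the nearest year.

One doubling takes 70/11.3 = 6.19 years.
Reaching 10× takes log₂(10) ≈ 3.32 doublings.
3.32 × 6.19 ≈ 21 years.

about 21 years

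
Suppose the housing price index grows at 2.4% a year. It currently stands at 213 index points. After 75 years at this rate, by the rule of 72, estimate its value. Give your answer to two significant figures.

It doubles every 72/2.4 ≈ 30.00 years, so 75 years is 2.50 doublings.
2^2.50 ≈ 5.66; 213 × 5.66 ≈ 1200 index points.

around 1200 index points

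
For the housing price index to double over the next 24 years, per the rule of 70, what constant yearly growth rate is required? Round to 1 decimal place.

70 / 24 ≈ 2.92, so about 2.9% per year.

around 2.9%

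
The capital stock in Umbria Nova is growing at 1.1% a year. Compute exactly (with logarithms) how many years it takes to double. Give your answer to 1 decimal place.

63.4 years

t = ln(2) / ln(1 + 0.011) = 0.6931 / 0.010940 ≈ 63.35.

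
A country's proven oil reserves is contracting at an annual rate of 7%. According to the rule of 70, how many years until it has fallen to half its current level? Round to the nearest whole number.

roughly 10 years

Falling at 7%, it halves about every 70/7 = 10.00 years.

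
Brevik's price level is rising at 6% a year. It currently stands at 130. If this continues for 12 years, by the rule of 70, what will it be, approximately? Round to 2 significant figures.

It doubles every 70/6 ≈ 11.67 years, so 12 years is 1.03 doublings.
2^1.03 ≈ 2.04; 130 × 2.04 ≈ 270.

about 270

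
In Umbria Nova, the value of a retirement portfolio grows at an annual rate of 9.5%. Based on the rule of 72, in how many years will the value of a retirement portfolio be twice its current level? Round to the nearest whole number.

roughly 8 years

At 9.5%, doubling takes about 72/9.5 = 7.58 years.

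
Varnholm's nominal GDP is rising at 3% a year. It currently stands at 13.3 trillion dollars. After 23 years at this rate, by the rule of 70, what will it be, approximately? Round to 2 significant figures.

Doubling time ≈ 70/3 = 23.33 years.
23 years is 23/23.33 ≈ 0.99 doublings, a factor of 2^0.99 ≈ 1.99.
13.3 × 1.99 ≈ 26 trillion dollars.

26 trillion dollars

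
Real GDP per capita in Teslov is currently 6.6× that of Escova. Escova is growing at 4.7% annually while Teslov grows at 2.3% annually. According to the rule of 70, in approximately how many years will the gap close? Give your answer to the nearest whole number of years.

What matters is the difference: 2.4 pp.
Rule of 70 on the gap: the ratio halves every 70/2.4 ≈ 29.17 years.
A 6.6× gap takes log₂(6.6) ≈ 2.72 halvings to close: 2.72 × 29.17 ≈ 79 years.

approximately 79 years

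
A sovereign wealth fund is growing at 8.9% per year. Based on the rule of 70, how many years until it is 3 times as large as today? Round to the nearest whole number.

approximately 12 years

One doubling takes 70/8.9 = 7.87 years.
Reaching 3× takes log₂(3) ≈ 1.58 doublings.
1.58 × 7.87 ≈ 12 years.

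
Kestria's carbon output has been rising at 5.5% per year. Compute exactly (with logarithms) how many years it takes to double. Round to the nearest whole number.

13 years

t = ln(2) / ln(1 + 0.055) = 0.6931 / 0.053541 ≈ 12.95.
≈ 13 years.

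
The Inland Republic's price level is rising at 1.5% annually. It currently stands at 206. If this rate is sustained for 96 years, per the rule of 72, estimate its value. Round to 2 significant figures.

Doubling time ≈ 72/1.5 = 48.00 years.
96 years is 96/48.00 ≈ 2.00 doublings, a factor of 2^2.00 ≈ 4.00.
206 × 4.00 ≈ 820.

roughly 820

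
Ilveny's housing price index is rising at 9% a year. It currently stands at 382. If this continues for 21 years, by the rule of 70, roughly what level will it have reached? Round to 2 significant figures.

≈ 2500

It doubles every 70/9 ≈ 7.78 years, so 21 years is 2.70 doublings.
2^2.70 ≈ 6.50; 382 × 6.50 ≈ 2500.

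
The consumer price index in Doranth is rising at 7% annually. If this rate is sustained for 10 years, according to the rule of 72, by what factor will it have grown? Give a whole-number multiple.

≈ 2 times

Doubling time ≈ 72/7 = 10.29 years.
10/10.29 ≈ 1 doubling, so about 2^1 = 2×.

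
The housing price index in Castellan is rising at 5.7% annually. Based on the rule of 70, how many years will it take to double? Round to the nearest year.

70/5.7 ≈ 12.28, so it doubles roughly every 12 years.

approximately 12 years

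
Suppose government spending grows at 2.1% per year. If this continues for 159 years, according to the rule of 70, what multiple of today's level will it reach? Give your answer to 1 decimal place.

Doubling time ≈ 70/2.1 = 33.33 years.
159 years / 33.33 ≈ 4.77 doublings → factor 2^4.77 ≈ 27.3.

about 27.3 times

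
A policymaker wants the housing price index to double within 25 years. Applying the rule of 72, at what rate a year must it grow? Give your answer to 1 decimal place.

72 / 25 ≈ 2.88, so about 2.9% a year.

roughly 2.9% a year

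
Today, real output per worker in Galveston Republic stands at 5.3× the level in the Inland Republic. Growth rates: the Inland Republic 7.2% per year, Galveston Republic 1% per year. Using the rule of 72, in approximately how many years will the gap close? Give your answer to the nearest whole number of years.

approximately 28 years

the Inland Republic gains on Galveston Republic at 7.2% − 1% = 6.2 points a year.
At that relative rate the gap halves every 72/6.2 ≈ 11.61 years.
A 5.3× gap takes log₂(5.3) ≈ 2.41 halvings to close: 2.41 × 11.61 ≈ 28 years.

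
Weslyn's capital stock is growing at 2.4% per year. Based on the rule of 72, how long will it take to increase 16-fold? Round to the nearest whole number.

Doubling time ≈ 72/2.4 = 30.00 years.
Getting to 16× needs 4 doublings: 4 × 30.00 ≈ 120 years.

120 years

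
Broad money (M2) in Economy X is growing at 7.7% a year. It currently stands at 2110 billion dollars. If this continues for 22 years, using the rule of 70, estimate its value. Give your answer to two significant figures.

Doubling time ≈ 70/7.7 = 9.09 years.
22 years is 22/9.09 ≈ 2.42 doublings, a factor of 2^2.42 ≈ 5.35.
2110 × 5.35 ≈ 11000 billion dollars.

roughly 11000 billion dollars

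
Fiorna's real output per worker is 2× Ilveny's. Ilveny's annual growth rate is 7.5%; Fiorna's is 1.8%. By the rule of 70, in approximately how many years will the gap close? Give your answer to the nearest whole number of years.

What matters is the difference: 5.7 pp.
Rule of 70 on the gap: the ratio halves every 70/5.7 ≈ 12.28 years.
A 2× gap closes after 1 halving: 1 × 12.28 ≈ 12 years.

approximately 12 years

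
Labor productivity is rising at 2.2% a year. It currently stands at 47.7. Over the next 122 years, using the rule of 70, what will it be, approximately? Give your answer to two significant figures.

Doubling time ≈ 70/2.2 = 31.82 years.
122 years is 122/31.82 ≈ 3.83 doublings, a factor of 2^3.83 ≈ 14.22.
47.7 × 14.22 ≈ 680.

680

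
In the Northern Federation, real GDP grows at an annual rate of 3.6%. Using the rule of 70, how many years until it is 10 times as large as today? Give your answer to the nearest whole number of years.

around 65 years

At 3.6% it doubles every 70/3.6 ≈ 19.44 years.
Reaching 10× takes log₂(10) ≈ 3.32 doublings.
3.32 × 19.44 ≈ 65 years.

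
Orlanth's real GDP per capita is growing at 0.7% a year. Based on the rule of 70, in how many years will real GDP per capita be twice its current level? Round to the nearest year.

Doubling time ≈ 70 / 0.7 = 100.00 years.

about 100 years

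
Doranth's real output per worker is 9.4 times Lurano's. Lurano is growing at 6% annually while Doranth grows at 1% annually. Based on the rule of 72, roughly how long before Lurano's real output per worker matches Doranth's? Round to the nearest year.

What matters is the difference: 5 pp.
Rule of 72 on the gap: the ratio halves every 72/5 ≈ 14.40 years.
A 9.4 times gap takes log₂(9.4) ≈ 3.23 halvings to close: 3.23 × 14.40 ≈ 47 years.

around 47 years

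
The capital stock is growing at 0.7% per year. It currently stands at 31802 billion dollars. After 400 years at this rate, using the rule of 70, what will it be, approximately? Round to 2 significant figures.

It doubles every 70/0.7 ≈ 100.00 years, so 400 years is 4.00 doublings.
2^4.00 ≈ 16.00; 31802 × 16.00 ≈ 510000 billion dollars.

about 510000 billion dollars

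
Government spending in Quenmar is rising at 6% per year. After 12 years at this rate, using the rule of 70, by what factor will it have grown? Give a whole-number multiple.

≈ 2 times

Doubling time ≈ 70/6 = 11.67 years.
12/11.67 ≈ 1 doubling, so about 2^1 = 2×.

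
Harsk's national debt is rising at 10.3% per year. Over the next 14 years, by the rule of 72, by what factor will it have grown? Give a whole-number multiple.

Doubling time ≈ 72/10.3 = 6.99 years.
14/6.99 ≈ 2 doublings, so about 2^2 = 4×.

approximately 4 times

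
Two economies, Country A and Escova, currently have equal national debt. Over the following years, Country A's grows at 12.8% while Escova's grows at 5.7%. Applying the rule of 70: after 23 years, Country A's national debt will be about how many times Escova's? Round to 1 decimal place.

Rate gap = 12.8% − 5.7% = 7.1 points.
The ratio doubles every 70/7.1 ≈ 9.86 years.
23/9.86 ≈ 2.33 doublings → ratio ≈ 2^2.33 ≈ 5.0.

≈ 5.0 times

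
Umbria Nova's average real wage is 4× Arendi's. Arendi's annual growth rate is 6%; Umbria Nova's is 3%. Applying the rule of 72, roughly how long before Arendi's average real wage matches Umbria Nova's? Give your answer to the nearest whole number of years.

Arendi gains on Umbria Nova at 6% − 3% = 3 points a year.
At that relative rate the gap halves every 72/3 ≈ 24.00 years.
A 4× gap closes after 2 halvings: 2 × 24.00 ≈ 48 years.

≈ 48 years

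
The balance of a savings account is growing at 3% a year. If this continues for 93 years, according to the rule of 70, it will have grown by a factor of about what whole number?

about 16 times

70/3 ≈ 23.33 years per doubling.
93 years fits 4 doublings: 2^4 = 16.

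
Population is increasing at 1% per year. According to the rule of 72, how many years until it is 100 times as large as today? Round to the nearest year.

about 478 years

At 1% it doubles every 72/1 ≈ 72.00 years.
100× is log₂ 100 ≈ 6.64 doublings, so ≈ 6.64 × 72.00 = 478 years.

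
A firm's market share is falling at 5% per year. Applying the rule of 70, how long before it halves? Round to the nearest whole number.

approximately 14 years

Falling at 5%, it halves about every 70/5 = 14.00 years.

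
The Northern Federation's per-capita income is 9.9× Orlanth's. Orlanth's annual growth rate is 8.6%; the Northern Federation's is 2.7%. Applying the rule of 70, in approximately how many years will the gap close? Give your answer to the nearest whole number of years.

around 39 years

What matters is the difference: 5.9 pp.
Rule of 70 on the gap: the ratio halves every 70/5.9 ≈ 11.86 years.
A 9.9× gap takes log₂(9.9) ≈ 3.31 halvings to close: 3.31 × 11.86 ≈ 39 years.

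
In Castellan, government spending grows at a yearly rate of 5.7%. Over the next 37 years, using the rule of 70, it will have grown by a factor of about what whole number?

8 times

At 5.7% one doubling takes ≈ 12.28 years; 37 years is 3 of them, so ×8.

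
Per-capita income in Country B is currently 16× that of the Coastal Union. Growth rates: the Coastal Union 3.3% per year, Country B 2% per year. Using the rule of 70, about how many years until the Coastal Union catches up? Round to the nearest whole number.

What matters is the difference: 1.3 pp.
Rule of 70 on the gap: the ratio halves every 70/1.3 ≈ 53.85 years.
A 16× gap closes after 4 halvings: 4 × 53.85 ≈ 215 years.

approximately 215 years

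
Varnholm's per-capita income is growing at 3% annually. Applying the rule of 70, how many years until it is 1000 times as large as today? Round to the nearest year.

Doubling time ≈ 70/3 = 23.33 years.
1000× is log₂ 1000 ≈ 9.97 doublings, so ≈ 9.97 × 23.33 = 233 years.

around 233 years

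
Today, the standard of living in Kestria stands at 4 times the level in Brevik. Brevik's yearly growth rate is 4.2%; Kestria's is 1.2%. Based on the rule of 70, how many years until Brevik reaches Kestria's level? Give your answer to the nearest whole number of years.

Brevik gains on Kestria at 4.2% − 1.2% = 3 points a year.
At that relative rate the gap halves every 70/3 ≈ 23.33 years.
A 4 times gap closes after 2 halvings: 2 × 23.33 ≈ 47 years.

47 years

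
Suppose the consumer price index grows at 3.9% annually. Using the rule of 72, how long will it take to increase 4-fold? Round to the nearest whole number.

roughly 37 years

Doubling time ≈ 72/3.9 = 18.46 years.
4 = 2^2, so 2 doublings → 37 years.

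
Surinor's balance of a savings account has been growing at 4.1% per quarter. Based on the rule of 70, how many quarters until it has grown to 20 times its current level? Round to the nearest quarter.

At 4.1% it doubles every 70/4.1 ≈ 17.07 quarters.
20× is log₂ 20 ≈ 4.32 doublings, so ≈ 4.32 × 17.07 = 74 quarters.

roughly 74 quarters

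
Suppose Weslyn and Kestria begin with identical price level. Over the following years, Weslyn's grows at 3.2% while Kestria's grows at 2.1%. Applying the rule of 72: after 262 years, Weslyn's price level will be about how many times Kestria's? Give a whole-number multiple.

16 times

Rate gap = 3.2% − 2.1% = 1.1 points.
The ratio doubles every 72/1.1 ≈ 65.45 years.
262/65.45 ≈ 4.00 doublings → ratio ≈ 2^4.00 ≈ 16.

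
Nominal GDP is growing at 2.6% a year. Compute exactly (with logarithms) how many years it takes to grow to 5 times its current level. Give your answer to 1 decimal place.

t = ln(5) / ln(1 + 0.026) = 1.6094 / 0.025668 ≈ 62.70.

62.7 years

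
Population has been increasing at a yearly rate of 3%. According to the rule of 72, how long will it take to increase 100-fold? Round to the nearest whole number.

One doubling takes 72/3 = 24.00 years.
100× is log₂ 100 ≈ 6.64 doublings, so ≈ 6.64 × 24.00 = 159 years.

approximately 159 years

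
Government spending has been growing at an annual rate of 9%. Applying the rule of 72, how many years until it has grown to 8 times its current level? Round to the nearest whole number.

At 9% it doubles every 72/9 ≈ 8.00 years.
8 = 2^3, so 3 doublings → 24 years.

24 years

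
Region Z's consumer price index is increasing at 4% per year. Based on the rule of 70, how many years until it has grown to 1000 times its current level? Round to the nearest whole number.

≈ 174 years

One doubling takes 70/4 = 17.50 years.
1000× is log₂ 1000 ≈ 9.97 doublings, so ≈ 9.97 × 17.50 = 174 years.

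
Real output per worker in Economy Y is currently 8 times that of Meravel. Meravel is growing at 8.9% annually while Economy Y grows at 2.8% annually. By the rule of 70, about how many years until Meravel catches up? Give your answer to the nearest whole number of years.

Meravel gains on Economy Y at 8.9% − 2.8% = 6.1 points a year.
At that relative rate the gap halves every 70/6.1 ≈ 11.48 years.
An 8 times gap closes after 3 halvings: 3 × 11.48 ≈ 34 years.

≈ 34 years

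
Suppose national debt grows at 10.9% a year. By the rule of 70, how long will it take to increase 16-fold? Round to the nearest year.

Doubling time ≈ 70/10.9 = 6.42 years.
Getting to 16× needs 4 doublings: 4 × 6.42 ≈ 26 years.

≈ 26 years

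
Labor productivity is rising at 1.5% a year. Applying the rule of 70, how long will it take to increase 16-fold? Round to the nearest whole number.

≈ 187 years

Doubling time ≈ 70/1.5 = 46.67 years.
16 = 2^4, so 4 doublings → 187 years.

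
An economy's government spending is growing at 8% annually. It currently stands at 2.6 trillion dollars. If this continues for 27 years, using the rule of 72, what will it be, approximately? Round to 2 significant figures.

It doubles every 72/8 ≈ 9.00 years, so 27 years is 3.00 doublings.
2^3.00 ≈ 8.00; 2.6 × 8.00 ≈ 21 trillion dollars.

approximately 21 trillion dollars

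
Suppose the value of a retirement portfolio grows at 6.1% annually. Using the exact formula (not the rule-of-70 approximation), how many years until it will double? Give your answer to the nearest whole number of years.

12 years

t = ln(2) / ln(1 + 0.061) = 0.6931 / 0.059212 ≈ 11.71.
≈ 12 years.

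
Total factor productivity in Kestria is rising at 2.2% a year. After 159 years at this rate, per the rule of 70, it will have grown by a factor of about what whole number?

Doubling time ≈ 70/2.2 = 31.82 years.
159/31.82 ≈ 5 doublings, so about 2^5 = 32×.

about 32 times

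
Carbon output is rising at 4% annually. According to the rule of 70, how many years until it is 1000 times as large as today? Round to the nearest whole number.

around 174 years

One doubling takes 70/4 = 17.50 years.
Reaching 1000× takes log₂(1000) ≈ 9.97 doublings.
9.97 × 17.50 ≈ 174 years.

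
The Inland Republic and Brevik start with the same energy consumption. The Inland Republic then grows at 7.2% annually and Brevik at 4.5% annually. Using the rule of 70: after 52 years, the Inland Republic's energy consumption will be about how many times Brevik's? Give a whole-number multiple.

4 times

the Inland Republic pulls ahead at 2.7 pp per year, so the ratio doubles every 70/2.7 ≈ 25.93 years.
In 52 years that's 2.01 doublings: 2^2.01 ≈ 4.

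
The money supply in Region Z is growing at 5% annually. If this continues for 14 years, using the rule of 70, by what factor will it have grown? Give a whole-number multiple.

70/5 ≈ 14.00 years per doubling.
14 years fits 1 doubling: 2^1 = 2.

≈ 2 times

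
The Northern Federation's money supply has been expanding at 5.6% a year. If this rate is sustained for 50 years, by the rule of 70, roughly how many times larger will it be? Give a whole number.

roughly 16 times

Doubling time ≈ 70/5.6 = 12.50 years.
50/12.50 ≈ 4 doublings, so about 2^4 = 16×.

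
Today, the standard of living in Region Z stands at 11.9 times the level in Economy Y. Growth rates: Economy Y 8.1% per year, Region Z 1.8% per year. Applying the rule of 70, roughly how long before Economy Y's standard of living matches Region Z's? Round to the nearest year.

about 40 years

Economy Y gains on Region Z at 8.1% − 1.8% = 6.3 points a year.
At that relative rate the gap halves every 70/6.3 ≈ 11.11 years.
An 11.9 times gap takes log₂(11.9) ≈ 3.57 halvings to close: 3.57 × 11.11 ≈ 40 years.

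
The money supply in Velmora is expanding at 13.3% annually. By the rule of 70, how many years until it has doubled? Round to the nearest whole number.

70/13.3 ≈ 5.26, so it doubles roughly every 5 years.

5 years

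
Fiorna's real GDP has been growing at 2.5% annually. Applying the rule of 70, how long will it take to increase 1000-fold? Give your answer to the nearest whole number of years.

approximately 279 years

Doubling time ≈ 70/2.5 = 28.00 years.
Reaching 1000× takes log₂(1000) ≈ 9.97 doublings.
9.97 × 28.00 ≈ 279 years.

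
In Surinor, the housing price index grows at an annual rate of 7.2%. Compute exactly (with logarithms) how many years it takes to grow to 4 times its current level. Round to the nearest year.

20 years

t = ln(4) / ln(1 + 0.072) = 1.3863 / 0.069526 ≈ 19.94.
≈ 20 years.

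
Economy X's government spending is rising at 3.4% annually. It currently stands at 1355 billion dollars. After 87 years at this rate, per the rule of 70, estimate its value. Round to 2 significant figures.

about 25000 billion dollars

Doubling time ≈ 70/3.4 = 20.59 years.
87 years is 87/20.59 ≈ 4.23 doublings, a factor of 2^4.23 ≈ 18.77.
1355 × 18.77 ≈ 25000 billion dollars.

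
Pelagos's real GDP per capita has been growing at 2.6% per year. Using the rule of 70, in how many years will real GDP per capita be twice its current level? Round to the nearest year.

At 2.6%, doubling takes about 70/2.6 = 26.92 years.

approximately 27 years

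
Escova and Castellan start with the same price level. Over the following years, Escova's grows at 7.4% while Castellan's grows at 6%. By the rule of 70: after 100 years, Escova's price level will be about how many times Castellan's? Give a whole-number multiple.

around 4 times

Escova pulls ahead at 1.4 pp per year, so the ratio doubles every 70/1.4 ≈ 50.00 years.
In 100 years that's 2.00 doublings: 2^2.00 ≈ 4.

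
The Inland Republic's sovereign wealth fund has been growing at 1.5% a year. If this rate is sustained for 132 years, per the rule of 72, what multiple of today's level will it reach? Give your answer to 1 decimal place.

Doubles every ≈ 48.00 years (72/1.5).
132 years is 2.75 doublings; 2^2.75 ≈ 6.7×.

approximately 6.7 times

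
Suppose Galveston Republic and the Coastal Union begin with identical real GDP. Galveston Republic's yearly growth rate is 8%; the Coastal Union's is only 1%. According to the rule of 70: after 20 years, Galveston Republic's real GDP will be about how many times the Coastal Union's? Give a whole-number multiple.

≈ 4 times

Rate gap = 8% − 1% = 7 points.
The ratio doubles every 70/7 ≈ 10.00 years.
20/10.00 ≈ 2.00 doublings → ratio ≈ 2^2.00 ≈ 4.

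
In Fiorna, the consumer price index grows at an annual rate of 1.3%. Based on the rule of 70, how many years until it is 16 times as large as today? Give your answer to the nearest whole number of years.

Doubling time ≈ 70/1.3 = 53.85 years.
16× is 4 doublings, so 4 × 53.85 ≈ 215 years.

around 215 years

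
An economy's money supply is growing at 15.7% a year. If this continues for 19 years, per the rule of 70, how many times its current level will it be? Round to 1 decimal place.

about 19.2 times

Doubling time ≈ 70/15.7 = 4.46 years.
19 years / 4.46 ≈ 4.26 doublings → factor 2^4.26 ≈ 19.2.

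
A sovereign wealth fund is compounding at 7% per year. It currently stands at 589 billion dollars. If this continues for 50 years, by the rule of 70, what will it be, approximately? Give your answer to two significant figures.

Doubling time ≈ 70/7 = 10.00 years.
50 years is 50/10.00 ≈ 5.00 doublings, a factor of 2^5.00 ≈ 32.00.
589 × 32.00 ≈ 19000 billion dollars.

19000 billion dollars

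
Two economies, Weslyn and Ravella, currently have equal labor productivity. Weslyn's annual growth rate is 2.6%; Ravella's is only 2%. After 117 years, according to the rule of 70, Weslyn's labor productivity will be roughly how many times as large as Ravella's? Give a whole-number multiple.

Rate gap = 2.6% − 2% = 0.6 points.
The ratio doubles every 70/0.6 ≈ 116.67 years.
117/116.67 ≈ 1.00 doublings → ratio ≈ 2^1.00 ≈ 2.

≈ 2 times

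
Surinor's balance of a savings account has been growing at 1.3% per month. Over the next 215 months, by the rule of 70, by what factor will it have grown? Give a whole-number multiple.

16 times

At 1.3% one doubling takes ≈ 53.85 months; 215 months is 4 of them, so ×16.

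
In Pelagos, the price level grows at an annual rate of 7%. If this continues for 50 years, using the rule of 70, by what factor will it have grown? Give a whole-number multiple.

32 times

70/7 ≈ 10.00 years per doubling.
50 years fits 5 doublings: 2^5 = 32.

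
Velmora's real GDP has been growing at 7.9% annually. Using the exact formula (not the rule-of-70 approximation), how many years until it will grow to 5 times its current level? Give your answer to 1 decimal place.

t = ln(5) / ln(1 + 0.079) = 1.6094 / 0.076035 ≈ 21.17.

21.2 years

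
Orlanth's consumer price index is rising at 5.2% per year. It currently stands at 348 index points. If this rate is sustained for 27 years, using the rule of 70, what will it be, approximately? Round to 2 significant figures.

Doubling time ≈ 70/5.2 = 13.46 years.
27 years is 27/13.46 ≈ 2.01 doublings, a factor of 2^2.01 ≈ 4.03.
348 × 4.03 ≈ 1400 index points.

around 1400 index points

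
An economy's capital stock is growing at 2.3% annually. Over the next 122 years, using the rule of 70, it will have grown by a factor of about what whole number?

≈ 16 times

70/2.3 ≈ 30.43 years per doubling.
122 years fits 4 doublings: 2^4 = 16.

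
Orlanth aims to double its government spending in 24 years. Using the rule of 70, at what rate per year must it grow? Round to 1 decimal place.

70 / 24 ≈ 2.92, so about 2.9% per year.

about 2.9%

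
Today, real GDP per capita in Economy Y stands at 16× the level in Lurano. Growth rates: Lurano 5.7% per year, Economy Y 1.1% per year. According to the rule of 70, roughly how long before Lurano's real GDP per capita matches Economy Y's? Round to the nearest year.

The growth-rate gap is 5.7% − 1.1% = 4.6 percentage points.
So the ratio between them halves every 70/4.6 ≈ 15.22 years.
A 16× gap closes after 4 halvings: 4 × 15.22 ≈ 61 years.

≈ 61 years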